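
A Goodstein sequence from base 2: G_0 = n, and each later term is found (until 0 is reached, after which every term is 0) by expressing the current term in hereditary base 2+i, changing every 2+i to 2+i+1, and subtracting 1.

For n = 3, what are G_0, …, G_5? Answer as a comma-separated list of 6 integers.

3, 3, 3, 2, 1, 0

G_0=3  [base 2] 2 + 1  →[2↦3]→  3 + 1 = 4  −1 ⇒ G_1=3
G_1=3  [base 3] 3  →[3↦4]→  4 = 4  −1 ⇒ G_2=3
G_2=3  [base 4] 3  →[4↦5]→  3 = 3  −1 ⇒ G_3=2
G_3=2  [base 5] 2  →[5↦6]→  2 = 2  −1 ⇒ G_4=1
G_4=1  [base 6] 1  →[6↦7]→  1 = 1  −1 ⇒ G_5=0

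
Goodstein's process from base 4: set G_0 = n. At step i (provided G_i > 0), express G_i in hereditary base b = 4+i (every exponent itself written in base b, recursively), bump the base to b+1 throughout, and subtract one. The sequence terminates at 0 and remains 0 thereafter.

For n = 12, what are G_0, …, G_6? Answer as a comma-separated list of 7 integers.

G_0 = 12. HB_4(12) = 3·4. Bump = 15. G_1 = 14.
G_1 = 14. HB_5(14) = 2·5 + 4. Bump = 16. G_2 = 15.
G_2 = 15. HB_6(15) = 2·6 + 3. Bump = 17. G_3 = 16.
G_3 = 16. HB_7(16) = 2·7 + 2. Bump = 18. G_4 = 17.
G_4 = 17. HB_8(17) = 2·8 + 1. Bump = 19. G_5 = 18.
G_5 = 18. HB_9(18) = 2·9. Bump = 20. G_6 = 19.

12, 14, 15, 16, 17, 18, 19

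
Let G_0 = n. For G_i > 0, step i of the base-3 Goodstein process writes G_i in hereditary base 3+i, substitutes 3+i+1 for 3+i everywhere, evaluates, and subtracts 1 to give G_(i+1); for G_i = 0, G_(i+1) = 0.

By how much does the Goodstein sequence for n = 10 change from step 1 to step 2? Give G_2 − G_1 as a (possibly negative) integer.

G_0=10  [base 3] 3^2 + 1  →[3↦4]→  4^2 + 1 = 17  −1 ⇒ G_1=16
G_1=16  [base 4] 4^2  →[4↦5]→  5^2 = 25  −1 ⇒ G_2=24

8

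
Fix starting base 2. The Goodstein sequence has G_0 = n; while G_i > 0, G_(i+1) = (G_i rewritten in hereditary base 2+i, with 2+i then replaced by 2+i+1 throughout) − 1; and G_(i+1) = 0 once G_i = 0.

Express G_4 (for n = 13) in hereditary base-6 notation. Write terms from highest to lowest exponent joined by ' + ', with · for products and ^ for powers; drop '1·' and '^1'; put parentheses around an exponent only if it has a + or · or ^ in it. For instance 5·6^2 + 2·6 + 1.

G_0=13  [base 2] 2^(2 + 1) + 2^2 + 1  →[2↦3]→  3^(3 + 1) + 3^3 + 1 = 109  −1 ⇒ G_1=108
G_1=108  [base 3] 3^(3 + 1) + 3^3  →[3↦4]→  4^(4 + 1) + 4^4 = 1280  −1 ⇒ G_2=1279
G_2=1279  [base 4] 4^(4 + 1) + 3·4^3 + 3·4^2 + 3·4 + 3  →[4↦5]→  5^(5 + 1) + 3·5^3 + 3·5^2 + 3·5 + 3 = 16093  −1 ⇒ G_3=16092
G_3=16092  [base 5] 5^(5 + 1) + 3·5^3 + 3·5^2 + 3·5 + 2  →[5↦6]→  6^(6 + 1) + 3·6^3 + 3·6^2 + 3·6 + 2 = 280712  −1 ⇒ G_4=280711
G_4=280711  [base 6] 6^(6 + 1) + 3·6^3 + 3·6^2 + 3·6 + 1  →[6↦7]→  7^(7 + 1) + 3·7^3 + 3·7^2 + 3·7 + 1 = 5765999  −1 ⇒ G_5=5765998

6^(6 + 1) + 3·6^3 + 3·6^2 + 3·6 + 1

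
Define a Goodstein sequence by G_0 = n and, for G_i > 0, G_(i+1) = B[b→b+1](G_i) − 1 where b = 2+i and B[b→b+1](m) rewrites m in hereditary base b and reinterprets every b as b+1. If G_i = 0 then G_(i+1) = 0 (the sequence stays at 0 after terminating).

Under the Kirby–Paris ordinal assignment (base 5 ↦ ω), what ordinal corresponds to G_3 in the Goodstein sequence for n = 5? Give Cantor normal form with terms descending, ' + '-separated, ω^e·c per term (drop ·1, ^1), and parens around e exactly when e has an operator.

(0) 5|_2 = 2^2 + 1 ↦ 3^3 + 1|_3 = 28 ⇒ 27
(1) 27|_3 = 3^3 ↦ 4^4|_4 = 256 ⇒ 255
(2) 255|_4 = 3·4^3 + 3·4^2 + 3·4 + 3 ↦ 3·5^3 + 3·5^2 + 3·5 + 3|_5 = 468 ⇒ 467
(3) 467|_5 = 3·5^3 + 3·5^2 + 3·5 + 2 ↦ 3·6^3 + 3·6^2 + 3·6 + 2|_6 = 776 ⇒ 775

ω^3·3 + ω^2·3 + ω·3 + 2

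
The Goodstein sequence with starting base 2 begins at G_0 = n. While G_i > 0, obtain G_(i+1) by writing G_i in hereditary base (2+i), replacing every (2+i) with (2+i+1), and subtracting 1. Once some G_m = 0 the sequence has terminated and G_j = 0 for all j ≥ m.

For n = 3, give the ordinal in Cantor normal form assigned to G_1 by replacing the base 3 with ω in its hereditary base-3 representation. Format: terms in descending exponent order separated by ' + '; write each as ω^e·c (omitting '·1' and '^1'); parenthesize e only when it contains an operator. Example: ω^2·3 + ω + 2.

ω

(0) 3|_2 = 2 + 1 ↦ 3 + 1|_3 = 4 ⇒ 3
(1) 3|_3 = 3 ↦ 4|_4 = 4 ⇒ 3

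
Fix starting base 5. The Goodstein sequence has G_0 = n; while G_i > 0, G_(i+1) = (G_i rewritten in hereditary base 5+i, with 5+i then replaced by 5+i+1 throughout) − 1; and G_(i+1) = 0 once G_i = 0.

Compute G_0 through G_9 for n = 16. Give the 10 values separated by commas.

base 5: 16 = 3·5 + 1; at 6: 3·6 + 1 = 19; next = 18
base 6: 18 = 3·6; at 7: 3·7 = 21; next = 20
base 7: 20 = 2·7 + 6; at 8: 2·8 + 6 = 22; next = 21
base 8: 21 = 2·8 + 5; at 9: 2·9 + 5 = 23; next = 22
base 9: 22 = 2·9 + 4; at 10: 2·10 + 4 = 24; next = 23
base 10: 23 = 2·10 + 3; at 11: 2·11 + 3 = 25; next = 24
base 11: 24 = 2·11 + 2; at 12: 2·12 + 2 = 26; next = 25
base 12: 25 = 2·12 + 1; at 13: 2·13 + 1 = 27; next = 26
base 13: 26 = 2·13; at 14: 2·14 = 28; next = 27

16, 18, 20, 21, 22, 23, 24, 25, 26, 27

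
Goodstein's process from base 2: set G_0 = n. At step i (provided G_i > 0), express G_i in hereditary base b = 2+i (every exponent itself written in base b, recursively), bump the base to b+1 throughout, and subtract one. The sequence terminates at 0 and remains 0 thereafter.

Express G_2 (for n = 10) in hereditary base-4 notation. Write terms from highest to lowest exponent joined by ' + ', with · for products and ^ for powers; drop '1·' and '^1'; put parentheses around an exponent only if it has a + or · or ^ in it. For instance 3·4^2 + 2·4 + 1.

4^(4 + 1) + 1

G_0=10  [base 2] 2^(2 + 1) + 2  →[2↦3]→  3^(3 + 1) + 3 = 84  −1 ⇒ G_1=83
G_1=83  [base 3] 3^(3 + 1) + 2  →[3↦4]→  4^(4 + 1) + 2 = 1026  −1 ⇒ G_2=1025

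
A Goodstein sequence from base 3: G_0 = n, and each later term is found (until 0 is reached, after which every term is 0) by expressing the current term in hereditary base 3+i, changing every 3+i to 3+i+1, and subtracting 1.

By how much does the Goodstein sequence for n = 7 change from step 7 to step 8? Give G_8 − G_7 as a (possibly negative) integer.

G_0=7  [base 3] 2·3 + 1  →[3↦4]→  2·4 + 1 = 9  −1 ⇒ G_1=8
G_1=8  [base 4] 2·4  →[4↦5]→  2·5 = 10  −1 ⇒ G_2=9
G_2=9  [base 5] 5 + 4  →[5↦6]→  6 + 4 = 10  −1 ⇒ G_3=9
G_3=9  [base 6] 6 + 3  →[6↦7]→  7 + 3 = 10  −1 ⇒ G_4=9
G_4=9  [base 7] 7 + 2  →[7↦8]→  8 + 2 = 10  −1 ⇒ G_5=9
G_5=9  [base 8] 8 + 1  →[8↦9]→  9 + 1 = 10  −1 ⇒ G_6=9
G_6=9  [base 9] 9  →[9↦10]→  10 = 10  −1 ⇒ G_7=9
G_7=9  [base 10] 9  →[10↦11]→  9 = 9  −1 ⇒ G_8=8

-1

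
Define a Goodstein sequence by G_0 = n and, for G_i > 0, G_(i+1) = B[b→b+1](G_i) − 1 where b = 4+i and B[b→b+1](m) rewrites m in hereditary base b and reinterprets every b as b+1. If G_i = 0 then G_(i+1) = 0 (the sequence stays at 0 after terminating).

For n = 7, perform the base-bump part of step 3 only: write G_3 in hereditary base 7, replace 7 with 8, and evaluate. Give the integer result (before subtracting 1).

[0] 7 ≡ 4 + 3 (base 4). Lift 5: 8. −1: 7.
[1] 7 ≡ 5 + 2 (base 5). Lift 6: 8. −1: 7.
[2] 7 ≡ 6 + 1 (base 6). Lift 7: 8. −1: 7.
[3] 7 ≡ 7 (base 7). Lift 8: 8. −1: 7.

8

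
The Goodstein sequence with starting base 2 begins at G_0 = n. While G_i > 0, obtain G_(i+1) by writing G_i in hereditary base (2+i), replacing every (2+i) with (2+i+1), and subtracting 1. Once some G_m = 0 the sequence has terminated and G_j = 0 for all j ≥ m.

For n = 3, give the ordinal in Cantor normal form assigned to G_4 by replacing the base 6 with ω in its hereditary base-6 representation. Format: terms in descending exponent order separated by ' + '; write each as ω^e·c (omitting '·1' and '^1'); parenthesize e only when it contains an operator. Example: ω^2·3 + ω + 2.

1

base 2: 3 = 2 + 1; at 3: 3 + 1 = 4; next = 3
base 3: 3 = 3; at 4: 4 = 4; next = 3
base 4: 3 = 3; at 5: 3 = 3; next = 2
base 5: 2 = 2; at 6: 2 = 2; next = 1
base 6: 1 = 1; at 7: 1 = 1; next = 0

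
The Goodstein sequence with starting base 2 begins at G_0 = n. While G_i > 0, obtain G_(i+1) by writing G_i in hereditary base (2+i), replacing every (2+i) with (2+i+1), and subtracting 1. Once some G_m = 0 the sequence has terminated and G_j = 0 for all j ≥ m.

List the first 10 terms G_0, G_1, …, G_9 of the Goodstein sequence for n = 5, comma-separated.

5, 27, 255, 467, 775, 1197, 1751, 2454, 3325, 4382

base 2: 5 = 2^2 + 1; at 3: 3^3 + 1 = 28; next = 27
base 3: 27 = 3^3; at 4: 4^4 = 256; next = 255
base 4: 255 = 3·4^3 + 3·4^2 + 3·4 + 3; at 5: 3·5^3 + 3·5^2 + 3·5 + 3 = 468; next = 467
base 5: 467 = 3·5^3 + 3·5^2 + 3·5 + 2; at 6: 3·6^3 + 3·6^2 + 3·6 + 2 = 776; next = 775
base 6: 775 = 3·6^3 + 3·6^2 + 3·6 + 1; at 7: 3·7^3 + 3·7^2 + 3·7 + 1 = 1198; next = 1197
base 7: 1197 = 3·7^3 + 3·7^2 + 3·7; at 8: 3·8^3 + 3·8^2 + 3·8 = 1752; next = 1751
base 8: 1751 = 3·8^3 + 3·8^2 + 2·8 + 7; at 9: 3·9^3 + 3·9^2 + 2·9 + 7 = 2455; next = 2454
base 9: 2454 = 3·9^3 + 3·9^2 + 2·9 + 6; at 10: 3·10^3 + 3·10^2 + 2·10 + 6 = 3326; next = 3325
base 10: 3325 = 3·10^3 + 3·10^2 + 2·10 + 5; at 11: 3·11^3 + 3·11^2 + 2·11 + 5 = 4383; next = 4382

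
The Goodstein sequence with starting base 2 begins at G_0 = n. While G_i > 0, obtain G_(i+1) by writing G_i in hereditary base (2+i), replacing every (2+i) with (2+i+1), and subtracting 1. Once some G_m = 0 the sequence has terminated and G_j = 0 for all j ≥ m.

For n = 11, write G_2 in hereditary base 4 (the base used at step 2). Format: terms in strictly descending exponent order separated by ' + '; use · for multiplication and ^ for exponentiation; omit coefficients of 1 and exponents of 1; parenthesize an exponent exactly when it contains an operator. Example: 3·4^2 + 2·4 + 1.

4^(4 + 1) + 3

11 —HB2→ 2^(2 + 1) + 2 + 1 —bump→ 3^(3 + 1) + 3 + 1 = 85 —(−1)→ 84
84 —HB3→ 3^(3 + 1) + 3 —bump→ 4^(4 + 1) + 4 = 1028 —(−1)→ 1027
1027 —HB4→ 4^(4 + 1) + 3 —bump→ 5^(5 + 1) + 3 = 15628 —(−1)→ 15627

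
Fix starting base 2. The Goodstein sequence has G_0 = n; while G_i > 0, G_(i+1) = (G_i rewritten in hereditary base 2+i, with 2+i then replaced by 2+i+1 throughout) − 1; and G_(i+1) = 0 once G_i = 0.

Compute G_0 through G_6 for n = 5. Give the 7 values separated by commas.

5, 27, 255, 467, 775, 1197, 1751

(0) 5|_2 = 2^2 + 1 ↦ 3^3 + 1|_3 = 28 ⇒ 27
(1) 27|_3 = 3^3 ↦ 4^4|_4 = 256 ⇒ 255
(2) 255|_4 = 3·4^3 + 3·4^2 + 3·4 + 3 ↦ 3·5^3 + 3·5^2 + 3·5 + 3|_5 = 468 ⇒ 467
(3) 467|_5 = 3·5^3 + 3·5^2 + 3·5 + 2 ↦ 3·6^3 + 3·6^2 + 3·6 + 2|_6 = 776 ⇒ 775
(4) 775|_6 = 3·6^3 + 3·6^2 + 3·6 + 1 ↦ 3·7^3 + 3·7^2 + 3·7 + 1|_7 = 1198 ⇒ 1197
(5) 1197|_7 = 3·7^3 + 3·7^2 + 3·7 ↦ 3·8^3 + 3·8^2 + 3·8|_8 = 1752 ⇒ 1751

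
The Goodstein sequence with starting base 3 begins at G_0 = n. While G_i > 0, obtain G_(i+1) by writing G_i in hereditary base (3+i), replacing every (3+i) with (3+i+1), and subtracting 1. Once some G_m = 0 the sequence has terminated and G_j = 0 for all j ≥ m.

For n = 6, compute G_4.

G_0=6  [base 3] 2·3  →[3↦4]→  2·4 = 8  −1 ⇒ G_1=7
G_1=7  [base 4] 4 + 3  →[4↦5]→  5 + 3 = 8  −1 ⇒ G_2=7
G_2=7  [base 5] 5 + 2  →[5↦6]→  6 + 2 = 8  −1 ⇒ G_3=7
G_3=7  [base 6] 6 + 1  →[6↦7]→  7 + 1 = 8  −1 ⇒ G_4=7

7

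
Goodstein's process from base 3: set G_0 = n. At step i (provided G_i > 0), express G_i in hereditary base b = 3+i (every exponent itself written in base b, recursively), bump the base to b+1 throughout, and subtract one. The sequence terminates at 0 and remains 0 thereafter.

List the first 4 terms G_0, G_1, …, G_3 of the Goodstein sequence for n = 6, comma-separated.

i=0: 6 = 2·3 (b=3); 3→4: 2·4 = 8; 8−1 = 7
i=1: 7 = 4 + 3 (b=4); 4→5: 5 + 3 = 8; 8−1 = 7
i=2: 7 = 5 + 2 (b=5); 5→6: 6 + 2 = 8; 8−1 = 7

6, 7, 7, 7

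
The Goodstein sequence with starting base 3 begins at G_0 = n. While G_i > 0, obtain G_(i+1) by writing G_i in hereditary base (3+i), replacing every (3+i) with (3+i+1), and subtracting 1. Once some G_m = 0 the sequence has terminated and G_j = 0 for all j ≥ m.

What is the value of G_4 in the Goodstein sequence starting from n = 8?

(0) 8|_3 = 2·3 + 2 ↦ 2·4 + 2|_4 = 10 ⇒ 9
(1) 9|_4 = 2·4 + 1 ↦ 2·5 + 1|_5 = 11 ⇒ 10
(2) 10|_5 = 2·5 ↦ 2·6|_6 = 12 ⇒ 11
(3) 11|_6 = 6 + 5 ↦ 7 + 5|_7 = 12 ⇒ 11

11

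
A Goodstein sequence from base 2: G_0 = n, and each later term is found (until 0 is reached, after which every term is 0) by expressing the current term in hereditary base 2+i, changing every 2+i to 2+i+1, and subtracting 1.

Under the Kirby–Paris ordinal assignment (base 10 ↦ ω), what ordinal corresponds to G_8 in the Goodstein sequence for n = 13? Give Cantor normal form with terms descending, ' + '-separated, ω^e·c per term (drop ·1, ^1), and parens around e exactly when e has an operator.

ω^(ω + 1) + ω^3·3 + ω^2·3 + ω·2 + 5

step 0: 13 = 2^(2 + 1) + 2^2 + 1; sub 3 for 2: 3^(3 + 1) + 3^3 + 1; = 109; G_1 = 109−1 = 108
step 1: 108 = 3^(3 + 1) + 3^3; sub 4 for 3: 4^(4 + 1) + 4^4; = 1280; G_2 = 1280−1 = 1279
step 2: 1279 = 4^(4 + 1) + 3·4^3 + 3·4^2 + 3·4 + 3; sub 5 for 4: 5^(5 + 1) + 3·5^3 + 3·5^2 + 3·5 + 3; = 16093; G_3 = 16093−1 = 16092
step 3: 16092 = 5^(5 + 1) + 3·5^3 + 3·5^2 + 3·5 + 2; sub 6 for 5: 6^(6 + 1) + 3·6^3 + 3·6^2 + 3·6 + 2; = 280712; G_4 = 280712−1 = 280711
step 4: 280711 = 6^(6 + 1) + 3·6^3 + 3·6^2 + 3·6 + 1; sub 7 for 6: 7^(7 + 1) + 3·7^3 + 3·7^2 + 3·7 + 1; = 5765999; G_5 = 5765999−1 = 5765998
step 5: 5765998 = 7^(7 + 1) + 3·7^3 + 3·7^2 + 3·7; sub 8 for 7: 8^(8 + 1) + 3·8^3 + 3·8^2 + 3·8; = 134219480; G_6 = 134219480−1 = 134219479
step 6: 134219479 = 8^(8 + 1) + 3·8^3 + 3·8^2 + 2·8 + 7; sub 9 for 8: 9^(9 + 1) + 3·9^3 + 3·9^2 + 2·9 + 7; = 3486786856; G_7 = 3486786856−1 = 3486786855
step 7: 3486786855 = 9^(9 + 1) + 3·9^3 + 3·9^2 + 2·9 + 6; sub 10 for 9: 10^(10 + 1) + 3·10^3 + 3·10^2 + 2·10 + 6; = 100000003326; G_8 = 100000003326−1 = 100000003325
step 8: 100000003325 = 10^(10 + 1) + 3·10^3 + 3·10^2 + 2·10 + 5; sub 11 for 10: 11^(11 + 1) + 3·11^3 + 3·11^2 + 2·11 + 5; = 3138428381104; G_9 = 3138428381104−1 = 3138428381103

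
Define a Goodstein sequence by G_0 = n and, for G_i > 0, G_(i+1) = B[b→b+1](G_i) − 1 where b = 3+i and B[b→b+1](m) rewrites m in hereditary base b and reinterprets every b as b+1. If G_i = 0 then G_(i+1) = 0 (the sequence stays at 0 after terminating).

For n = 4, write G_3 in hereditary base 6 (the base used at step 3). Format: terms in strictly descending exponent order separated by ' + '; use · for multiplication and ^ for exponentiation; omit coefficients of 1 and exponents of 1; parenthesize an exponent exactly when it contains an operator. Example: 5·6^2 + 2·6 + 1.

[0] 4 ≡ 3 + 1 (base 3). Lift 4: 5. −1: 4.
[1] 4 ≡ 4 (base 4). Lift 5: 5. −1: 4.
[2] 4 ≡ 4 (base 5). Lift 6: 4. −1: 3.
[3] 3 ≡ 3 (base 6). Lift 7: 3. −1: 2.

3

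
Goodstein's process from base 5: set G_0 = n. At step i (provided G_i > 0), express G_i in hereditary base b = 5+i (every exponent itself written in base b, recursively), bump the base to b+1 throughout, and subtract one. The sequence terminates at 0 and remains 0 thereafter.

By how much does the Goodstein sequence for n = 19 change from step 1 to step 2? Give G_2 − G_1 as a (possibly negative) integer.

2

G_0=19  [base 5] 3·5 + 4  →[5↦6]→  3·6 + 4 = 22  −1 ⇒ G_1=21
G_1=21  [base 6] 3·6 + 3  →[6↦7]→  3·7 + 3 = 24  −1 ⇒ G_2=23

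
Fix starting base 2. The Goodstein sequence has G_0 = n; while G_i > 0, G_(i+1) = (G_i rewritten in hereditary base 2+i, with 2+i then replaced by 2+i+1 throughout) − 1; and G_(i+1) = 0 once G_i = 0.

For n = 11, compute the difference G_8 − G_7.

67328168473

(0) 11|_2 = 2^(2 + 1) + 2 + 1 ↦ 3^(3 + 1) + 3 + 1|_3 = 85 ⇒ 84
(1) 84|_3 = 3^(3 + 1) + 3 ↦ 4^(4 + 1) + 4|_4 = 1028 ⇒ 1027
(2) 1027|_4 = 4^(4 + 1) + 3 ↦ 5^(5 + 1) + 3|_5 = 15628 ⇒ 15627
(3) 15627|_5 = 5^(5 + 1) + 2 ↦ 6^(6 + 1) + 2|_6 = 279938 ⇒ 279937
(4) 279937|_6 = 6^(6 + 1) + 1 ↦ 7^(7 + 1) + 1|_7 = 5764802 ⇒ 5764801
(5) 5764801|_7 = 7^(7 + 1) ↦ 8^(8 + 1)|_8 = 134217728 ⇒ 134217727
(6) 134217727|_8 = 7·8^8 + 7·8^7 + 7·8^6 + 7·8^5 + 7·8^4 + 7·8^3 + 7·8^2 + 7·8 + 7 ↦ 7·9^9 + 7·9^7 + 7·9^6 + 7·9^5 + 7·9^4 + 7·9^3 + 7·9^2 + 7·9 + 7|_9 = 2749609303 ⇒ 2749609302
(7) 2749609302|_9 = 7·9^9 + 7·9^7 + 7·9^6 + 7·9^5 + 7·9^4 + 7·9^3 + 7·9^2 + 7·9 + 6 ↦ 7·10^10 + 7·10^7 + 7·10^6 + 7·10^5 + 7·10^4 + 7·10^3 + 7·10^2 + 7·10 + 6|_10 = 70077777776 ⇒ 70077777775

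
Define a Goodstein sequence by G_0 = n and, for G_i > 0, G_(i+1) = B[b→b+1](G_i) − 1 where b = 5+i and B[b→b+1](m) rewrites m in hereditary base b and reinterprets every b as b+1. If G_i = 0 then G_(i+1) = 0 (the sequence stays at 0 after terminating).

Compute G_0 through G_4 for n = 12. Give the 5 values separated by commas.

(0) 12|_5 = 2·5 + 2 ↦ 2·6 + 2|_6 = 14 ⇒ 13
(1) 13|_6 = 2·6 + 1 ↦ 2·7 + 1|_7 = 15 ⇒ 14
(2) 14|_7 = 2·7 ↦ 2·8|_8 = 16 ⇒ 15
(3) 15|_8 = 8 + 7 ↦ 9 + 7|_9 = 16 ⇒ 15

12, 13, 14, 15, 15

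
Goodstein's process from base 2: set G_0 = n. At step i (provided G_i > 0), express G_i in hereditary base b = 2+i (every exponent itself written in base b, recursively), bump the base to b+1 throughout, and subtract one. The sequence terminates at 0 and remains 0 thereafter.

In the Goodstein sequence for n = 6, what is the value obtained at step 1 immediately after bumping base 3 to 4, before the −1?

258

(0) 6|_2 = 2^2 + 2 ↦ 3^3 + 3|_3 = 30 ⇒ 29
(1) 29|_3 = 3^3 + 2 ↦ 4^4 + 2|_4 = 258 ⇒ 257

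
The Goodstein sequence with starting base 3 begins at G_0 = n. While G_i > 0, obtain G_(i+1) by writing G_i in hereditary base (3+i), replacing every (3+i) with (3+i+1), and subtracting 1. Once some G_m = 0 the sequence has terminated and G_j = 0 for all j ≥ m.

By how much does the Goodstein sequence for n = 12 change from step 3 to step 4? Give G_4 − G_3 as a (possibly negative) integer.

12

step 0: 12 = 3^2 + 3; sub 4 for 3: 4^2 + 4; = 20; G_1 = 20−1 = 19
step 1: 19 = 4^2 + 3; sub 5 for 4: 5^2 + 3; = 28; G_2 = 28−1 = 27
step 2: 27 = 5^2 + 2; sub 6 for 5: 6^2 + 2; = 38; G_3 = 38−1 = 37
step 3: 37 = 6^2 + 1; sub 7 for 6: 7^2 + 1; = 50; G_4 = 50−1 = 49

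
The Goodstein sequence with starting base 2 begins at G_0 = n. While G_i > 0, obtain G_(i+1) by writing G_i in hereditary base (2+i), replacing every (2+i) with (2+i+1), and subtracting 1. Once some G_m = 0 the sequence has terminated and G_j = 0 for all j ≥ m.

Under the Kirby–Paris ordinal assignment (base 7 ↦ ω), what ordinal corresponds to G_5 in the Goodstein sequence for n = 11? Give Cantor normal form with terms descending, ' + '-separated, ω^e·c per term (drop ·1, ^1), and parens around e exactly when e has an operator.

ω^(ω + 1)

(0) 11|_2 = 2^(2 + 1) + 2 + 1 ↦ 3^(3 + 1) + 3 + 1|_3 = 85 ⇒ 84
(1) 84|_3 = 3^(3 + 1) + 3 ↦ 4^(4 + 1) + 4|_4 = 1028 ⇒ 1027
(2) 1027|_4 = 4^(4 + 1) + 3 ↦ 5^(5 + 1) + 3|_5 = 15628 ⇒ 15627
(3) 15627|_5 = 5^(5 + 1) + 2 ↦ 6^(6 + 1) + 2|_6 = 279938 ⇒ 279937
(4) 279937|_6 = 6^(6 + 1) + 1 ↦ 7^(7 + 1) + 1|_7 = 5764802 ⇒ 5764801
(5) 5764801|_7 = 7^(7 + 1) ↦ 8^(8 + 1)|_8 = 134217728 ⇒ 134217727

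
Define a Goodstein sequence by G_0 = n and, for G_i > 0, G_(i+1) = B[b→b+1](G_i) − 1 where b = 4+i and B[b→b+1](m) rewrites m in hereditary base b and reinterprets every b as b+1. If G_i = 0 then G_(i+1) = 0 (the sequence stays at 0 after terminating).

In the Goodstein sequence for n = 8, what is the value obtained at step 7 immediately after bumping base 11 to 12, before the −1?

step 0: 8 = 2·4; sub 5 for 4: 2·5; = 10; G_1 = 10−1 = 9
step 1: 9 = 5 + 4; sub 6 for 5: 6 + 4; = 10; G_2 = 10−1 = 9
step 2: 9 = 6 + 3; sub 7 for 6: 7 + 3; = 10; G_3 = 10−1 = 9
step 3: 9 = 7 + 2; sub 8 for 7: 8 + 2; = 10; G_4 = 10−1 = 9
step 4: 9 = 8 + 1; sub 9 for 8: 9 + 1; = 10; G_5 = 10−1 = 9
step 5: 9 = 9; sub 10 for 9: 10; = 10; G_6 = 10−1 = 9
step 6: 9 = 9; sub 11 for 10: 9; = 9; G_7 = 9−1 = 8
step 7: 8 = 8; sub 12 for 11: 8; = 8; G_8 = 8−1 = 7

8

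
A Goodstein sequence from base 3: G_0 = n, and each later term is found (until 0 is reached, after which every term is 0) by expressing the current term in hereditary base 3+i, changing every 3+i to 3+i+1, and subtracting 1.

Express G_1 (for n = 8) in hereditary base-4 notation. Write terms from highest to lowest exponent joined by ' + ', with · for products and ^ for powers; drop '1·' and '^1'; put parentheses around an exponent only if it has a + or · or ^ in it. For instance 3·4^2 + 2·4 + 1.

2·4 + 1

8 —HB3→ 2·3 + 2 —bump→ 2·4 + 2 = 10 —(−1)→ 9
9 —HB4→ 2·4 + 1 —bump→ 2·5 + 1 = 11 —(−1)→ 10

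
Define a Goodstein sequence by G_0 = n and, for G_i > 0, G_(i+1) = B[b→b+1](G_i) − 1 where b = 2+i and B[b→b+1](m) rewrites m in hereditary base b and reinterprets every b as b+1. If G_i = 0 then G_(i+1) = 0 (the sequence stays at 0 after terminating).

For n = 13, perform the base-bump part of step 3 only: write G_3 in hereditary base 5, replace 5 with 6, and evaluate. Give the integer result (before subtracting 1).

280712

base 2: 13 = 2^(2 + 1) + 2^2 + 1; at 3: 3^(3 + 1) + 3^3 + 1 = 109; next = 108
base 3: 108 = 3^(3 + 1) + 3^3; at 4: 4^(4 + 1) + 4^4 = 1280; next = 1279
base 4: 1279 = 4^(4 + 1) + 3·4^3 + 3·4^2 + 3·4 + 3; at 5: 5^(5 + 1) + 3·5^3 + 3·5^2 + 3·5 + 3 = 16093; next = 16092
base 5: 16092 = 5^(5 + 1) + 3·5^3 + 3·5^2 + 3·5 + 2; at 6: 6^(6 + 1) + 3·6^3 + 3·6^2 + 3·6 + 2 = 280712; next = 280711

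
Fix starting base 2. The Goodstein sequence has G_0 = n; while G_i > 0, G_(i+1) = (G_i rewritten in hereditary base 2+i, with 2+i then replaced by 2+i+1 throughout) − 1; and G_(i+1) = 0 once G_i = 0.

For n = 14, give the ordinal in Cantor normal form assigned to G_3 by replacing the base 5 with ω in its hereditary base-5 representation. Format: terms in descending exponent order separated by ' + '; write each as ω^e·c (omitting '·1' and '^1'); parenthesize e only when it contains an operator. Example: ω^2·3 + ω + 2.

G_0=14  [base 2] 2^(2 + 1) + 2^2 + 2  →[2↦3]→  3^(3 + 1) + 3^3 + 3 = 111  −1 ⇒ G_1=110
G_1=110  [base 3] 3^(3 + 1) + 3^3 + 2  →[3↦4]→  4^(4 + 1) + 4^4 + 2 = 1282  −1 ⇒ G_2=1281
G_2=1281  [base 4] 4^(4 + 1) + 4^4 + 1  →[4↦5]→  5^(5 + 1) + 5^5 + 1 = 18751  −1 ⇒ G_3=18750

ω^(ω + 1) + ω^ω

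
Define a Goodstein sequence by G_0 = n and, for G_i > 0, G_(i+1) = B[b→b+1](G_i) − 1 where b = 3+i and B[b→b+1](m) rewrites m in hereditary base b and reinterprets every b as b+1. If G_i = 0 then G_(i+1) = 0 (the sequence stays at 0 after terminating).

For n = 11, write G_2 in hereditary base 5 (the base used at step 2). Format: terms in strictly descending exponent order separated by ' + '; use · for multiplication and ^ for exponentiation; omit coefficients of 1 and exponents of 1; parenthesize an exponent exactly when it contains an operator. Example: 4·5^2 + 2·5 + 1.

i=0: 11 = 3^2 + 2 (b=3); 3→4: 4^2 + 2 = 18; 18−1 = 17
i=1: 17 = 4^2 + 1 (b=4); 4→5: 5^2 + 1 = 26; 26−1 = 25
i=2: 25 = 5^2 (b=5); 5→6: 6^2 = 36; 36−1 = 35

5^2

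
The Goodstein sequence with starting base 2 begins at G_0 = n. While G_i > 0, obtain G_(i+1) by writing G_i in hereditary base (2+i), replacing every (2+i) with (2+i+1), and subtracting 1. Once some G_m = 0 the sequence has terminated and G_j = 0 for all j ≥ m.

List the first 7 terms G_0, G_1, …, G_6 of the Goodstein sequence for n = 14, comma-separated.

[0] 14 ≡ 2^(2 + 1) + 2^2 + 2 (base 2). Lift 3: 111. −1: 110.
[1] 110 ≡ 3^(3 + 1) + 3^3 + 2 (base 3). Lift 4: 1282. −1: 1281.
[2] 1281 ≡ 4^(4 + 1) + 4^4 + 1 (base 4). Lift 5: 18751. −1: 18750.
[3] 18750 ≡ 5^(5 + 1) + 5^5 (base 5). Lift 6: 326592. −1: 326591.
[4] 326591 ≡ 6^(6 + 1) + 5·6^5 + 5·6^4 + 5·6^3 + 5·6^2 + 5·6 + 5 (base 6). Lift 7: 5862841. −1: 5862840.
[5] 5862840 ≡ 7^(7 + 1) + 5·7^5 + 5·7^4 + 5·7^3 + 5·7^2 + 5·7 + 4 (base 7). Lift 8: 134404972. −1: 134404971.

14, 110, 1281, 18750, 326591, 5862840, 134404971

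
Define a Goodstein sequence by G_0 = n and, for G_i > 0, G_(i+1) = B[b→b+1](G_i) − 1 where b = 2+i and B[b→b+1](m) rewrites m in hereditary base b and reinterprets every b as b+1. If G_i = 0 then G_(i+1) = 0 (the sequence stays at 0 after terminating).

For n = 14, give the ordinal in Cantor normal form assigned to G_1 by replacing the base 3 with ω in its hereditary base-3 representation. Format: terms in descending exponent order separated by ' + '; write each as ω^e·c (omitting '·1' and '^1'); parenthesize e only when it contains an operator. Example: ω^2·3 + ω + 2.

ω^(ω + 1) + ω^ω + 2

i=0: 14 = 2^(2 + 1) + 2^2 + 2 (b=2); 2→3: 3^(3 + 1) + 3^3 + 3 = 111; 111−1 = 110
i=1: 110 = 3^(3 + 1) + 3^3 + 2 (b=3); 3→4: 4^(4 + 1) + 4^4 + 2 = 1282; 1282−1 = 1281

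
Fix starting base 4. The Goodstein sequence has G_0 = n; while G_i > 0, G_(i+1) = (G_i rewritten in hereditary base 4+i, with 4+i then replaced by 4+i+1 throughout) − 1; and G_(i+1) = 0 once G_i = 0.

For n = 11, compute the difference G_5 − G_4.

0

G_0 = 11. HB_4(11) = 2·4 + 3. Bump = 13. G_1 = 12.
G_1 = 12. HB_5(12) = 2·5 + 2. Bump = 14. G_2 = 13.
G_2 = 13. HB_6(13) = 2·6 + 1. Bump = 15. G_3 = 14.
G_3 = 14. HB_7(14) = 2·7. Bump = 16. G_4 = 15.
G_4 = 15. HB_8(15) = 8 + 7. Bump = 16. G_5 = 15.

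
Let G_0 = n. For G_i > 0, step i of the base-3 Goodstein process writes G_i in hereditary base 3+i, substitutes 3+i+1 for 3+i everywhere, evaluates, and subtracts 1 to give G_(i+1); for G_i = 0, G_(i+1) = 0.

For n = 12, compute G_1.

19

G_0 = 12. HB_3(12) = 3^2 + 3. Bump = 20. G_1 = 19.
G_1 = 19. HB_4(19) = 4^2 + 3. Bump = 28. G_2 = 27.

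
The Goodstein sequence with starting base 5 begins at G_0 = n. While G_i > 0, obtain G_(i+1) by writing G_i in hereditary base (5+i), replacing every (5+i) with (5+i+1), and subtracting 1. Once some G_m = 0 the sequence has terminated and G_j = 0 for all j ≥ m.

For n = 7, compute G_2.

step 0: 7 = 5 + 2; sub 6 for 5: 6 + 2; = 8; G_1 = 8−1 = 7
step 1: 7 = 6 + 1; sub 7 for 6: 7 + 1; = 8; G_2 = 8−1 = 7
step 2: 7 = 7; sub 8 for 7: 8; = 8; G_3 = 8−1 = 7

7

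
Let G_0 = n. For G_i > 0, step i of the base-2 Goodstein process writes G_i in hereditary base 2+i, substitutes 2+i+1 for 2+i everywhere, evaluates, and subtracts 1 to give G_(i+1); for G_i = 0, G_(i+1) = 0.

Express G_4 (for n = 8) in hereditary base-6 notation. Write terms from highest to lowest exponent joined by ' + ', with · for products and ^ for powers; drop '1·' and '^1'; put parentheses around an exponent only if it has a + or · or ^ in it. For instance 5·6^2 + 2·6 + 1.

2·6^6 + 2·6^2 + 6 + 5

(0) 8|_2 = 2^(2 + 1) ↦ 3^(3 + 1)|_3 = 81 ⇒ 80
(1) 80|_3 = 2·3^3 + 2·3^2 + 2·3 + 2 ↦ 2·4^4 + 2·4^2 + 2·4 + 2|_4 = 554 ⇒ 553
(2) 553|_4 = 2·4^4 + 2·4^2 + 2·4 + 1 ↦ 2·5^5 + 2·5^2 + 2·5 + 1|_5 = 6311 ⇒ 6310
(3) 6310|_5 = 2·5^5 + 2·5^2 + 2·5 ↦ 2·6^6 + 2·6^2 + 2·6|_6 = 93396 ⇒ 93395
(4) 93395|_6 = 2·6^6 + 2·6^2 + 6 + 5 ↦ 2·7^7 + 2·7^2 + 7 + 5|_7 = 1647196 ⇒ 1647195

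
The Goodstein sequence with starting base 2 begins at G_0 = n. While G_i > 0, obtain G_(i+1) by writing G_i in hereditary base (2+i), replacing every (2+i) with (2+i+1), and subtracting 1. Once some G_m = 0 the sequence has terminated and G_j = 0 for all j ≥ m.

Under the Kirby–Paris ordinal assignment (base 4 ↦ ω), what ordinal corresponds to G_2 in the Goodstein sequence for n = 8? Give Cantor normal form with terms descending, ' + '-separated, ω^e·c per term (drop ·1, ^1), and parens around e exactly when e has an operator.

(0) 8|_2 = 2^(2 + 1) ↦ 3^(3 + 1)|_3 = 81 ⇒ 80
(1) 80|_3 = 2·3^3 + 2·3^2 + 2·3 + 2 ↦ 2·4^4 + 2·4^2 + 2·4 + 2|_4 = 554 ⇒ 553
(2) 553|_4 = 2·4^4 + 2·4^2 + 2·4 + 1 ↦ 2·5^5 + 2·5^2 + 2·5 + 1|_5 = 6311 ⇒ 6310

ω^ω·2 + ω^2·2 + ω·2 + 1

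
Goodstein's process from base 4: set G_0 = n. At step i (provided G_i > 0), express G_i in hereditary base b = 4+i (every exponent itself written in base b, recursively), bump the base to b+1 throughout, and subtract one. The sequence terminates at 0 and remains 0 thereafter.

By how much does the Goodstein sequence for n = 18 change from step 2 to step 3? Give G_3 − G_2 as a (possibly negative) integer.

G_0 = 18. HB_4(18) = 4^2 + 2. Bump = 27. G_1 = 26.
G_1 = 26. HB_5(26) = 5^2 + 1. Bump = 37. G_2 = 36.
G_2 = 36. HB_6(36) = 6^2. Bump = 49. G_3 = 48.

12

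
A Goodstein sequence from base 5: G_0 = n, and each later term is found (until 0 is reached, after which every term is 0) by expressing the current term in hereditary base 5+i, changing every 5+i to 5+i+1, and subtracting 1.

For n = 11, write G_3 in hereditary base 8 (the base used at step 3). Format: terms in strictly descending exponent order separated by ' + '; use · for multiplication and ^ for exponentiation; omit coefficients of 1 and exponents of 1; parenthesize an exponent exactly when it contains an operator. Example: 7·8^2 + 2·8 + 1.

8 + 5

base 5: 11 = 2·5 + 1; at 6: 2·6 + 1 = 13; next = 12
base 6: 12 = 2·6; at 7: 2·7 = 14; next = 13
base 7: 13 = 7 + 6; at 8: 8 + 6 = 14; next = 13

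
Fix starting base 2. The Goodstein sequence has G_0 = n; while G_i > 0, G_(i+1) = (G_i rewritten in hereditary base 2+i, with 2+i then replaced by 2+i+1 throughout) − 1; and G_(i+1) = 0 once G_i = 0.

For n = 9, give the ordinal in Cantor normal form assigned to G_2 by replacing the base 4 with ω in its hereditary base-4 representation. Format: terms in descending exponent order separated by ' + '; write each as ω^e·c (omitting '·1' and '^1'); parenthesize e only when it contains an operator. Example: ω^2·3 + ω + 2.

(0) 9|_2 = 2^(2 + 1) + 1 ↦ 3^(3 + 1) + 1|_3 = 82 ⇒ 81
(1) 81|_3 = 3^(3 + 1) ↦ 4^(4 + 1)|_4 = 1024 ⇒ 1023
(2) 1023|_4 = 3·4^4 + 3·4^3 + 3·4^2 + 3·4 + 3 ↦ 3·5^5 + 3·5^3 + 3·5^2 + 3·5 + 3|_5 = 9843 ⇒ 9842

ω^ω·3 + ω^3·3 + ω^2·3 + ω·3 + 3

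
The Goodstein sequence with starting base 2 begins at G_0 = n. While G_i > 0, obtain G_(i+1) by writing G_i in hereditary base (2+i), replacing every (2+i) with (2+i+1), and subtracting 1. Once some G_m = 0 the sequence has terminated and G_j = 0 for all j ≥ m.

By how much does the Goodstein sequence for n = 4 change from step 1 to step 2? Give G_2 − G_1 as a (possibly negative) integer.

4 —HB2→ 2^2 —bump→ 3^3 = 27 —(−1)→ 26
26 —HB3→ 2·3^2 + 2·3 + 2 —bump→ 2·4^2 + 2·4 + 2 = 42 —(−1)→ 41

15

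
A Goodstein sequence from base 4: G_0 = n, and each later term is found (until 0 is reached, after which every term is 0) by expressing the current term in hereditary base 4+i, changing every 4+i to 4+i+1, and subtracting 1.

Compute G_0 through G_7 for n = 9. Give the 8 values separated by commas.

9, 10, 11, 11, 11, 11, 11, 11

G_0 = 9. HB_4(9) = 2·4 + 1. Bump = 11. G_1 = 10.
G_1 = 10. HB_5(10) = 2·5. Bump = 12. G_2 = 11.
G_2 = 11. HB_6(11) = 6 + 5. Bump = 12. G_3 = 11.
G_3 = 11. HB_7(11) = 7 + 4. Bump = 12. G_4 = 11.
G_4 = 11. HB_8(11) = 8 + 3. Bump = 12. G_5 = 11.
G_5 = 11. HB_9(11) = 9 + 2. Bump = 12. G_6 = 11.
G_6 = 11. HB_10(11) = 10 + 1. Bump = 12. G_7 = 11.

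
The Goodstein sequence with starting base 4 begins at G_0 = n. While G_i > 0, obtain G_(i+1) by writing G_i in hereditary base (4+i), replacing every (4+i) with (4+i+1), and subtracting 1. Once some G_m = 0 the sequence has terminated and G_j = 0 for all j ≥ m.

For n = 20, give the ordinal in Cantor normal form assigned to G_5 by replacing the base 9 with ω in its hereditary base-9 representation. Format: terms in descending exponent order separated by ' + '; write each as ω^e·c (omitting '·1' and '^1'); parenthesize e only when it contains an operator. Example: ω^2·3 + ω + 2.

20 —HB4→ 4^2 + 4 —bump→ 5^2 + 5 = 30 —(−1)→ 29
29 —HB5→ 5^2 + 4 —bump→ 6^2 + 4 = 40 —(−1)→ 39
39 —HB6→ 6^2 + 3 —bump→ 7^2 + 3 = 52 —(−1)→ 51
51 —HB7→ 7^2 + 2 —bump→ 8^2 + 2 = 66 —(−1)→ 65
65 —HB8→ 8^2 + 1 —bump→ 9^2 + 1 = 82 —(−1)→ 81
81 —HB9→ 9^2 —bump→ 10^2 = 100 —(−1)→ 99

ω^2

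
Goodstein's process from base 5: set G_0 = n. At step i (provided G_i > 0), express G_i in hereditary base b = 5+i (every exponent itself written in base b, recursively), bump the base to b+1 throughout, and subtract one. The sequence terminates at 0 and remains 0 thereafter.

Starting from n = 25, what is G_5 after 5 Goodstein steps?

51

step 0: 25 = 5^2; sub 6 for 5: 6^2; = 36; G_1 = 36−1 = 35
step 1: 35 = 5·6 + 5; sub 7 for 6: 5·7 + 5; = 40; G_2 = 40−1 = 39
step 2: 39 = 5·7 + 4; sub 8 for 7: 5·8 + 4; = 44; G_3 = 44−1 = 43
step 3: 43 = 5·8 + 3; sub 9 for 8: 5·9 + 3; = 48; G_4 = 48−1 = 47
step 4: 47 = 5·9 + 2; sub 10 for 9: 5·10 + 2; = 52; G_5 = 52−1 = 51
step 5: 51 = 5·10 + 1; sub 11 for 10: 5·11 + 1; = 56; G_6 = 56−1 = 55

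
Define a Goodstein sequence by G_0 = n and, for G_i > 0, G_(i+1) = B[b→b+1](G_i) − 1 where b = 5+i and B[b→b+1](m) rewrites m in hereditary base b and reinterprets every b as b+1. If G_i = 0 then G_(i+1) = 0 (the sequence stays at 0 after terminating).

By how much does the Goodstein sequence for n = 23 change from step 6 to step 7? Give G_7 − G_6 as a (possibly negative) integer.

i=0: 23 = 4·5 + 3 (b=5); 5→6: 4·6 + 3 = 27; 27−1 = 26
i=1: 26 = 4·6 + 2 (b=6); 6→7: 4·7 + 2 = 30; 30−1 = 29
i=2: 29 = 4·7 + 1 (b=7); 7→8: 4·8 + 1 = 33; 33−1 = 32
i=3: 32 = 4·8 (b=8); 8→9: 4·9 = 36; 36−1 = 35
i=4: 35 = 3·9 + 8 (b=9); 9→10: 3·10 + 8 = 38; 38−1 = 37
i=5: 37 = 3·10 + 7 (b=10); 10→11: 3·11 + 7 = 40; 40−1 = 39
i=6: 39 = 3·11 + 6 (b=11); 11→12: 3·12 + 6 = 42; 42−1 = 41

2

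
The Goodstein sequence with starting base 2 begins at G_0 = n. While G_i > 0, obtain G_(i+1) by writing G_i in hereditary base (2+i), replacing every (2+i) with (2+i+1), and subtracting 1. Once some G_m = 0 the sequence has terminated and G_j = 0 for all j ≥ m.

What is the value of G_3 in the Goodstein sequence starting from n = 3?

G_0=3  [base 2] 2 + 1  →[2↦3]→  3 + 1 = 4  −1 ⇒ G_1=3
G_1=3  [base 3] 3  →[3↦4]→  4 = 4  −1 ⇒ G_2=3
G_2=3  [base 4] 3  →[4↦5]→  3 = 3  −1 ⇒ G_3=2
G_3=2  [base 5] 2  →[5↦6]→  2 = 2  −1 ⇒ G_4=1

2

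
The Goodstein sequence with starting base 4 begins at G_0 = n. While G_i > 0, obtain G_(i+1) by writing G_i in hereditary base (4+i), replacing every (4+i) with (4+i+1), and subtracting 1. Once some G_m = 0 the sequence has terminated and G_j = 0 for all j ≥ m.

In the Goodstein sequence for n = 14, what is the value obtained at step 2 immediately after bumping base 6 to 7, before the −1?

21

(0) 14|_4 = 3·4 + 2 ↦ 3·5 + 2|_5 = 17 ⇒ 16
(1) 16|_5 = 3·5 + 1 ↦ 3·6 + 1|_6 = 19 ⇒ 18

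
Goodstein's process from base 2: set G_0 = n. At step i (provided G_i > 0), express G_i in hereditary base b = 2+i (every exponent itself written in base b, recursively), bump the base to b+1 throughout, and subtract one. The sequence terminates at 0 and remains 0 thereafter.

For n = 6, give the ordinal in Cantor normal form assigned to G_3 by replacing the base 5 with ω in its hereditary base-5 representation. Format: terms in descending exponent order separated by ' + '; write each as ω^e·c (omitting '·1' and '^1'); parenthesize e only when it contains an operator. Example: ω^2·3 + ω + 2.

step 0: 6 = 2^2 + 2; sub 3 for 2: 3^3 + 3; = 30; G_1 = 30−1 = 29
step 1: 29 = 3^3 + 2; sub 4 for 3: 4^4 + 2; = 258; G_2 = 258−1 = 257
step 2: 257 = 4^4 + 1; sub 5 for 4: 5^5 + 1; = 3126; G_3 = 3126−1 = 3125
step 3: 3125 = 5^5; sub 6 for 5: 6^6; = 46656; G_4 = 46656−1 = 46655

ω^ω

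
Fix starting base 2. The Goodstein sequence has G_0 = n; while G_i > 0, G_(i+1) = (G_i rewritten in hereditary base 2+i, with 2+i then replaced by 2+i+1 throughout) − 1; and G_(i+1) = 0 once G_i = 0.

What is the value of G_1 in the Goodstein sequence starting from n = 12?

i=0: 12 = 2^(2 + 1) + 2^2 (b=2); 2→3: 3^(3 + 1) + 3^3 = 108; 108−1 = 107
i=1: 107 = 3^(3 + 1) + 2·3^2 + 2·3 + 2 (b=3); 3→4: 4^(4 + 1) + 2·4^2 + 2·4 + 2 = 1066; 1066−1 = 1065

107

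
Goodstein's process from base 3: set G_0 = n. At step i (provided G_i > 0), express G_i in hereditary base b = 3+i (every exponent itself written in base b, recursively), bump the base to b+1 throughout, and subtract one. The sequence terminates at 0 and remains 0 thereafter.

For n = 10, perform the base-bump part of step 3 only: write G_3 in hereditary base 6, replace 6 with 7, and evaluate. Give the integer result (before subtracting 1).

31

i=0: 10 = 3^2 + 1 (b=3); 3→4: 4^2 + 1 = 17; 17−1 = 16
i=1: 16 = 4^2 (b=4); 4→5: 5^2 = 25; 25−1 = 24
i=2: 24 = 4·5 + 4 (b=5); 5→6: 4·6 + 4 = 28; 28−1 = 27
i=3: 27 = 4·6 + 3 (b=6); 6→7: 4·7 + 3 = 31; 31−1 = 30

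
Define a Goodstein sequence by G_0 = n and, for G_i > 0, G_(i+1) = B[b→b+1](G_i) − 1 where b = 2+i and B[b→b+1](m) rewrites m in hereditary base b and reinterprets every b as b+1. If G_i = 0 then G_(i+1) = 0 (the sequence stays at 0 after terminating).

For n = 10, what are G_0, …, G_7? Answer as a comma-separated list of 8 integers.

10, 83, 1025, 15625, 279935, 4215754, 84073323, 1937434592

base 2: 10 = 2^(2 + 1) + 2; at 3: 3^(3 + 1) + 3 = 84; next = 83
base 3: 83 = 3^(3 + 1) + 2; at 4: 4^(4 + 1) + 2 = 1026; next = 1025
base 4: 1025 = 4^(4 + 1) + 1; at 5: 5^(5 + 1) + 1 = 15626; next = 15625
base 5: 15625 = 5^(5 + 1); at 6: 6^(6 + 1) = 279936; next = 279935
base 6: 279935 = 5·6^6 + 5·6^5 + 5·6^4 + 5·6^3 + 5·6^2 + 5·6 + 5; at 7: 5·7^7 + 5·7^5 + 5·7^4 + 5·7^3 + 5·7^2 + 5·7 + 5 = 4215755; next = 4215754
base 7: 4215754 = 5·7^7 + 5·7^5 + 5·7^4 + 5·7^3 + 5·7^2 + 5·7 + 4; at 8: 5·8^8 + 5·8^5 + 5·8^4 + 5·8^3 + 5·8^2 + 5·8 + 4 = 84073324; next = 84073323
base 8: 84073323 = 5·8^8 + 5·8^5 + 5·8^4 + 5·8^3 + 5·8^2 + 5·8 + 3; at 9: 5·9^9 + 5·9^5 + 5·9^4 + 5·9^3 + 5·9^2 + 5·9 + 3 = 1937434593; next = 1937434592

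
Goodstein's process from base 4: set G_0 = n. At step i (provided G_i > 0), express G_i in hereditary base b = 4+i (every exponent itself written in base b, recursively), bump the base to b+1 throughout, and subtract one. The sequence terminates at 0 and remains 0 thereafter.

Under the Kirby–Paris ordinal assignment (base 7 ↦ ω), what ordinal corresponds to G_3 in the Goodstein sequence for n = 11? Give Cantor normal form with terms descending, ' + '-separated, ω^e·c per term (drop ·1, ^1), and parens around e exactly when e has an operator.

ω·2

(0) 11|_4 = 2·4 + 3 ↦ 2·5 + 3|_5 = 13 ⇒ 12
(1) 12|_5 = 2·5 + 2 ↦ 2·6 + 2|_6 = 14 ⇒ 13
(2) 13|_6 = 2·6 + 1 ↦ 2·7 + 1|_7 = 15 ⇒ 14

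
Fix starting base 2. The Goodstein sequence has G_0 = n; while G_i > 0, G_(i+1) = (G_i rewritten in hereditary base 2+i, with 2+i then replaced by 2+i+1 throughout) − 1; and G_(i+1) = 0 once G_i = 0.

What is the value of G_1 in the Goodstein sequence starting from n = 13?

108

i=0: 13 = 2^(2 + 1) + 2^2 + 1 (b=2); 2→3: 3^(3 + 1) + 3^3 + 1 = 109; 109−1 = 108
i=1: 108 = 3^(3 + 1) + 3^3 (b=3); 3→4: 4^(4 + 1) + 4^4 = 1280; 1280−1 = 1279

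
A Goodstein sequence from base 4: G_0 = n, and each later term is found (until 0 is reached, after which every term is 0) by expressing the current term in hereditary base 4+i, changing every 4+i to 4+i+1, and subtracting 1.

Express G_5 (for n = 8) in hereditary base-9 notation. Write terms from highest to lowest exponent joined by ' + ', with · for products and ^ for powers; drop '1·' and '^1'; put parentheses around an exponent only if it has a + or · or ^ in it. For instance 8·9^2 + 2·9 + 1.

9

G_0=8  [base 4] 2·4  →[4↦5]→  2·5 = 10  −1 ⇒ G_1=9
G_1=9  [base 5] 5 + 4  →[5↦6]→  6 + 4 = 10  −1 ⇒ G_2=9
G_2=9  [base 6] 6 + 3  →[6↦7]→  7 + 3 = 10  −1 ⇒ G_3=9
G_3=9  [base 7] 7 + 2  →[7↦8]→  8 + 2 = 10  −1 ⇒ G_4=9
G_4=9  [base 8] 8 + 1  →[8↦9]→  9 + 1 = 10  −1 ⇒ G_5=9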